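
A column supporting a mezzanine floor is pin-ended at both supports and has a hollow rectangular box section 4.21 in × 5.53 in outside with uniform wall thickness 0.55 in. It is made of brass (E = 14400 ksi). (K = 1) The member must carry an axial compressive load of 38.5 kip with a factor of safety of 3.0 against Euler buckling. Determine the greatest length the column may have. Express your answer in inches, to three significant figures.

Inner dimensions: h_i = 5.53 − 2×0.55 = 4.430 in, b_i = 4.21 − 2×0.55 = 3.110 in
Weak-axis I_min = (h_o·b_o³ − h_i·b_i³)/12 with b_o = 4.21, b_i = 3.110 in (shorter outer/inner sides).
I_min = (5.53×4.21³ − 4.430×3.110³)/12 = 23.28 in⁴
Required critical load P_cr = n·P = 3.0 × 38.5 = 115.5 kip = 1.155×10^5 lb
From P_cr = π²EI/(K·L)²:  L = (1/K)·√(π²EI/P_cr) = (1/1)·√(π²×1.44×10^7×23.28/1.155×10^5)
L = 169 in

L_max ≈ 169 in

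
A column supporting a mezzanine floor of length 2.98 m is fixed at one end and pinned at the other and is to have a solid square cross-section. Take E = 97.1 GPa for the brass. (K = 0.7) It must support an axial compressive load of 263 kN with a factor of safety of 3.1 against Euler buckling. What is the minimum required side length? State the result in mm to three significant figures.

Required P_cr = n·P = 3.1 × 263 = 815.3 kN
L_e = K·L = 0.7 × 2.98 = 2.086 m
Required I = P_cr·L_e²/(π²E) = 8.153×10^5 × 2.086² / (π² × 9.71×10^10) = 3.702×10^-6 m⁴
I_req = 3.702×10^6 mm⁴
Solid square: I = a⁴/12  ⇒  a = (12I)^(1/4) = (12×3.702×10^6)^(1/4) = 81.6 mm

a ≈ 81.6 mm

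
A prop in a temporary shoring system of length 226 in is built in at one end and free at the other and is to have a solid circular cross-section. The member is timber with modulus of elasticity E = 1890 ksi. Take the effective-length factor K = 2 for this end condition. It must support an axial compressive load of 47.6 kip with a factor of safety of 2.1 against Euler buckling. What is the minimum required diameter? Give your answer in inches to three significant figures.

d ≈ 12.2 in

Required P_cr = n·P = 2.1 × 47.6 = 99.96 kip
L_e = K·L = 2 × 226 = 452.0 in
Required I = P_cr·L_e²/(π²E) = 9.996×10^4 × 452.0² / (π² × 1.89×10^6) = 1.095×10^3 in⁴
Solid circle: I = πd⁴/64  ⇒  d = (64I/π)^(1/4) = (64×1.095×10^3/π)^(1/4) = 12.2 in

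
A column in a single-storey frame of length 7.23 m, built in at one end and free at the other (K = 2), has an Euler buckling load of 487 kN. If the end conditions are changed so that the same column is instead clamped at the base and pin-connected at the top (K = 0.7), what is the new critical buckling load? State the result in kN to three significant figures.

P_cr ≈ 3980 kN

P_cr ∝ 1/K², so P_cr,new = P_cr,old × (K_old/K_new)² = 487 × (2/0.7)²
= 487 × 8.163 = 3980 kN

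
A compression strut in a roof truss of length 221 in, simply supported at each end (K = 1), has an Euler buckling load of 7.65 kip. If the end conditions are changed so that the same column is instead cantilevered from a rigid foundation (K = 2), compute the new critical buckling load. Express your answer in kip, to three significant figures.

P_cr ∝ 1/K², so P_cr,new = P_cr,old × (K_old/K_new)² = 7.65 × (1/2)²
= 7.65 × 0.2500 = 1.91 kip

P_cr ≈ 1.91 kip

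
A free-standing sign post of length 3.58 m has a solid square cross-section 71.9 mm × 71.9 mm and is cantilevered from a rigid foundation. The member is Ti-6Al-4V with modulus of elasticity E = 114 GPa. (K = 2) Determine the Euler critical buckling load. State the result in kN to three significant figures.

I = a⁴/12 = 71.9⁴/12 = 2.227×10^6 mm⁴
I = 2.227×10^6 mm⁴ = 2.227×10^-6 m⁴
Effective length L_e = K·L = 2 × 3.58 = 7.160 m
P_cr = π²EI / L_e² = π² × 114×10⁹ × 2.227×10^-6 / 7.160² = 4.888×10^4 N

P_cr ≈ 48.9 kN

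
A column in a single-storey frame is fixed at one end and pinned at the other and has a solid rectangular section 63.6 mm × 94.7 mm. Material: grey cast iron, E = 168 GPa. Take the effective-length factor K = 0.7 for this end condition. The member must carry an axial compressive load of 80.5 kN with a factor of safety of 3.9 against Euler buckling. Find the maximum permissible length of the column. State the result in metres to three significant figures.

Buckling occurs about the weak axis: I_min = h·b³/12 with b = 63.6 mm (the shorter side).
I_min = 94.7×63.6³/12 = 2.030×10^6 mm⁴
I = 2.030×10^-6 m⁴
Required critical load P_cr = n·P = 3.9 × 80.5 = 314.0 kN = 3.139×10^5 N
From P_cr = π²EI/(K·L)²:  L = (1/K)·√(π²EI/P_cr) = (1/0.7)·√(π²×1.68×10^11×2.030×10^-6/3.139×10^5)
L = 4.68 m

L_max ≈ 4.68 m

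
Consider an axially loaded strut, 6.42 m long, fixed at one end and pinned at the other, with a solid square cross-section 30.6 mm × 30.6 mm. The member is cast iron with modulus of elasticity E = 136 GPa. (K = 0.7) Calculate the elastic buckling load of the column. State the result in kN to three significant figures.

I = a⁴/12 = 30.6⁴/12 = 7.306×10^4 mm⁴
I = 7.306×10^4 mm⁴ = 7.306×10^-8 m⁴
Effective length L_e = K·L = 0.7 × 6.42 = 4.494 m
P_cr = π²EI / L_e² = π² × 136×10⁹ × 7.306×10^-8 / 4.494² = 4.856×10^3 N

P_cr ≈ 4.86 kN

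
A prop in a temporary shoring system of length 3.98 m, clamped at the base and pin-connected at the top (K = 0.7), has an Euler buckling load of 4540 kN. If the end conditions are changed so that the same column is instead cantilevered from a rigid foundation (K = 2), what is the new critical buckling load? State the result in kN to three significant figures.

P_cr ∝ 1/K², so P_cr,new = P_cr,old × (K_old/K_new)² = 4540 × (0.7/2)²
= 4540 × 0.1225 = 556 kN

P_cr ≈ 556 kN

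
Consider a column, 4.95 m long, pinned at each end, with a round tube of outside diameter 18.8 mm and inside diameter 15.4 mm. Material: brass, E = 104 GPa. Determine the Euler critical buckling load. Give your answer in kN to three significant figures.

d_o = 18.8 mm, d_i = 15.4 mm
I = π(d_o⁴ − d_i⁴)/64 = π(18.8⁴ − 15.40⁴)/64 = 3.371×10^3 mm⁴
I = 3.371×10^3 mm⁴ = 3.371×10^-9 m⁴
Effective length L_e = K·L = 1 × 4.95 = 4.950 m
P_cr = π²EI / L_e² = π² × 104×10⁹ × 3.371×10^-9 / 4.950² = 141.2 N

P_cr ≈ 0.141 kN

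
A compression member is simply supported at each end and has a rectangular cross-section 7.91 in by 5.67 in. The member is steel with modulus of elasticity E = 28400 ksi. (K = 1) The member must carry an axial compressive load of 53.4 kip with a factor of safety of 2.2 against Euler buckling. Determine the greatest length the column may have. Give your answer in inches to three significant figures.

Buckling occurs about the weak axis: I_min = h·b³/12 with b = 5.67 in (the shorter side).
I_min = 7.91×5.67³/12 = 120.2 in⁴
Required critical load P_cr = n·P = 2.2 × 53.4 = 117.5 kip = 1.175×10^5 lb
From P_cr = π²EI/(K·L)²:  L = (1/K)·√(π²EI/P_cr) = (1/1)·√(π²×2.84×10^7×120.2/1.175×10^5)
L = 535 in

L_max ≈ 535 in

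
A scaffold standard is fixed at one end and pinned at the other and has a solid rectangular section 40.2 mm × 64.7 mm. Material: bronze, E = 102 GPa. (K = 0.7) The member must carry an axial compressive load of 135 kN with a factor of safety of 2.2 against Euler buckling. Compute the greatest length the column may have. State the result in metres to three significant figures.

Buckling occurs about the weak axis: I_min = h·b³/12 with b = 40.2 mm (the shorter side).
I_min = 64.7×40.2³/12 = 3.503×10^5 mm⁴
I = 3.503×10^-7 m⁴
Required critical load P_cr = n·P = 2.2 × 135 = 297.0 kN = 2.970×10^5 N
From P_cr = π²EI/(K·L)²:  L = (1/K)·√(π²EI/P_cr) = (1/0.7)·√(π²×1.02×10^11×3.503×10^-7/2.970×10^5)
L = 1.56 m

L_max ≈ 1.56 m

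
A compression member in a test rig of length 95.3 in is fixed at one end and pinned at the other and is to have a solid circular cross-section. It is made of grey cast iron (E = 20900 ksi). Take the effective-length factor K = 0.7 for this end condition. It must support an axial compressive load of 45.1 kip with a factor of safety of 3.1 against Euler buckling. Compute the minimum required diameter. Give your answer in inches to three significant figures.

Required P_cr = n·P = 3.1 × 45.1 = 139.8 kip
L_e = K·L = 0.7 × 95.3 = 66.71 in
Required I = P_cr·L_e²/(π²E) = 1.398×10^5 × 66.71² / (π² × 2.09×10^7) = 3.016 in⁴
Solid circle: I = πd⁴/64  ⇒  d = (64I/π)^(1/4) = (64×3.016/π)^(1/4) = 2.80 in

d ≈ 2.80 in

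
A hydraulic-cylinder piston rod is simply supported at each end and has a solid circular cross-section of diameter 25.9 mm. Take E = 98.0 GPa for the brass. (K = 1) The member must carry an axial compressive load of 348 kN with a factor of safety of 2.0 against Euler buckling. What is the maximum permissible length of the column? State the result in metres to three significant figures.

L_max ≈ 0.175 m

I = πd⁴/64 = π×25.9⁴/64 = 2.209×10^4 mm⁴
I = 2.209×10^-8 m⁴
Required critical load P_cr = n·P = 2.0 × 348 = 696.0 kN = 6.960×10^5 N
From P_cr = π²EI/(K·L)²:  L = (1/K)·√(π²EI/P_cr) = (1/1)·√(π²×9.80×10^10×2.209×10^-8/6.960×10^5)
L = 0.175 m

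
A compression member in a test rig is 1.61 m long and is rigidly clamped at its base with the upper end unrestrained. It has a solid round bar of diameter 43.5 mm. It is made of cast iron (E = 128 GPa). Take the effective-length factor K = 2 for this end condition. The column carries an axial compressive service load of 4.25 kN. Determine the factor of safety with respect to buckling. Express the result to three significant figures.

I = πd⁴/64 = π×43.5⁴/64 = 1.758×10^5 mm⁴
I = 1.758×10^5 mm⁴ = 1.758×10^-7 m⁴
Effective length L_e = K·L = 2 × 1.61 = 3.220 m
P_cr = π²EI / L_e² = π² × 128×10⁹ × 1.758×10^-7 / 3.220² = 2.142×10^4 N
Factor of safety n = P_cr / P = 21.415 / 4.25 = 5.04

n ≈ 5.04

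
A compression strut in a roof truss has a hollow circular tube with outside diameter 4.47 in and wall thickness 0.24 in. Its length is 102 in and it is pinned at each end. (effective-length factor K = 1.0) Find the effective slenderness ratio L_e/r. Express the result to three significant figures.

Inner diameter d_i = 4.47 − 2×0.24 = 3.990 in
I = π(d_o⁴ − d_i⁴)/64 = π(4.47⁴ − 3.990⁴)/64 = 7.156 in⁴
A = 3.189 in²;  r_min = √(I/A) = √(7.156/3.189) = 1.498 in
L_e = K·L = 1 × 102 = 102.0 in
λ = L_e / r_min = 102.00 / 1.498 = 68.1

λ ≈ 68.1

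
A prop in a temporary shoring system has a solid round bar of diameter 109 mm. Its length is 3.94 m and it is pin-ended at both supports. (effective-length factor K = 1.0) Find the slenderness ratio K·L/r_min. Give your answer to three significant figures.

λ ≈ 145

For a solid circle r = d/4 = 109/4 = 27.25 mm
L_e = K·L = 1 × 3.94 m = 3.940 m = 3940.0 mm
λ = L_e / r_min = 3940.0 / 27.25 = 145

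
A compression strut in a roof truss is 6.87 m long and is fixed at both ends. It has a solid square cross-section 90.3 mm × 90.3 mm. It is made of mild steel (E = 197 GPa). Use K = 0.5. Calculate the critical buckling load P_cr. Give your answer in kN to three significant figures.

P_cr ≈ 913 kN

I = a⁴/12 = 90.3⁴/12 = 5.541×10^6 mm⁴
I = 5.541×10^6 mm⁴ = 5.541×10^-6 m⁴
Effective length L_e = K·L = 0.5 × 6.87 = 3.435 m
P_cr = π²EI / L_e² = π² × 197×10⁹ × 5.541×10^-6 / 3.435² = 9.130×10^5 N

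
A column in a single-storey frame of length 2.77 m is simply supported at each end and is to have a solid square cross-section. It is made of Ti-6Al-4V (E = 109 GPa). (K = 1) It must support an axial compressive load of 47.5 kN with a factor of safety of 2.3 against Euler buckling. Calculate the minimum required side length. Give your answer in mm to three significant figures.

Required P_cr = n·P = 2.3 × 47.5 = 109.2 kN
L_e = K·L = 1 × 2.77 = 2.770 m
Required I = P_cr·L_e²/(π²E) = 1.092×10^5 × 2.770² / (π² × 1.09×10^11) = 7.792×10^-7 m⁴
I_req = 7.792×10^5 mm⁴
Solid square: I = a⁴/12  ⇒  a = (12I)^(1/4) = (12×7.792×10^5)^(1/4) = 55.3 mm

a ≈ 55.3 mm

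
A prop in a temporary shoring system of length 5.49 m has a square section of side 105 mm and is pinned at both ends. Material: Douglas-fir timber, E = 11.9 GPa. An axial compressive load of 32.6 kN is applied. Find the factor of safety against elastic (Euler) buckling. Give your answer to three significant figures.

I = a⁴/12 = 105⁴/12 = 1.013×10^7 mm⁴
I = 1.013×10^7 mm⁴ = 1.013×10^-5 m⁴
Effective length L_e = K·L = 1 × 5.49 = 5.490 m
P_cr = π²EI / L_e² = π² × 11.9×10⁹ × 1.013×10^-5 / 5.490² = 3.947×10^4 N
Factor of safety n = P_cr / P = 39.471 / 32.6 = 1.21

n ≈ 1.21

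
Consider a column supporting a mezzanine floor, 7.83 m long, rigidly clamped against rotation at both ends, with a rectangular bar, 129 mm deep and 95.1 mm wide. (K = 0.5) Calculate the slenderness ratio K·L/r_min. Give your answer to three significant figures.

λ ≈ 143

Buckling occurs about the weak axis: I_min = h·b³/12 with b = 95.1 mm (the shorter side).
I_min = 129×95.1³/12 = 9.246×10^6 mm⁴
A = 1.227×10^4 mm²;  r_min = √(I/A) = √(9.246×10^6/1.227×10^4) = 27.45 mm
L_e = K·L = 0.5 × 7.83 m = 3.915 m = 3915.0 mm
λ = L_e / r_min = 3915.0 / 27.45 = 143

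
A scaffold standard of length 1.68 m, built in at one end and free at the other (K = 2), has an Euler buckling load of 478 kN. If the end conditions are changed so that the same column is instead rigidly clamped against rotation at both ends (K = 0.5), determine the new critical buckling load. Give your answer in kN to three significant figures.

P_cr ∝ 1/K², so P_cr,new = P_cr,old × (K_old/K_new)² = 478 × (2/0.5)²
= 478 × 16.00 = 7650 kN

P_cr ≈ 7650 kN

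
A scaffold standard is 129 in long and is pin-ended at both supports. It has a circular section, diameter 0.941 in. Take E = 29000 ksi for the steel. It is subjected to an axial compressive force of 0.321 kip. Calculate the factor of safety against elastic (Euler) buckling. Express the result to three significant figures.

n ≈ 2.06

I = πd⁴/64 = π×0.941⁴/64 = 3.849×10^-2 in⁴
Effective length L_e = K·L = 1 × 129 = 129.0 in
P_cr = π²EI / L_e² = π² × 29000×10³ × 3.849×10^-2 / 129.0² = 662.0 lb
Factor of safety n = P_cr / P = 0.66198 / 0.321 = 2.06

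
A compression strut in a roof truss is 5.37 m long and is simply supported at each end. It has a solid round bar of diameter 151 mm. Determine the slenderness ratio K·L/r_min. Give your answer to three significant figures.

For a solid circle r = d/4 = 151/4 = 37.75 mm
L_e = K·L = 1 × 5.37 m = 5.370 m = 5370.0 mm
λ = L_e / r_min = 5370.0 / 37.75 = 142

λ ≈ 142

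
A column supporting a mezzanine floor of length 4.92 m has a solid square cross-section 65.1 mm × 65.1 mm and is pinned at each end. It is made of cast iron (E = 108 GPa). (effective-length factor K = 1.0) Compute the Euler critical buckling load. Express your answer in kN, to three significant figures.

I = a⁴/12 = 65.1⁴/12 = 1.497×10^6 mm⁴
I = 1.497×10^6 mm⁴ = 1.497×10^-6 m⁴
Effective length L_e = K·L = 1 × 4.92 = 4.920 m
P_cr = π²EI / L_e² = π² × 108×10⁹ × 1.497×10^-6 / 4.920² = 6.591×10^4 N

P_cr ≈ 65.9 kN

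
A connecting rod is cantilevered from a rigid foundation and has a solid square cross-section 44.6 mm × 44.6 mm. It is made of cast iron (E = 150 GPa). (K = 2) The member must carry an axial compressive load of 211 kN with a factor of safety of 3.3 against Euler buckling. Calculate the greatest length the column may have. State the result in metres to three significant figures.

L_max ≈ 0.419 m

I = a⁴/12 = 44.6⁴/12 = 3.297×10^5 mm⁴
I = 3.297×10^-7 m⁴
Required critical load P_cr = n·P = 3.3 × 211 = 696.3 kN = 6.963×10^5 N
From P_cr = π²EI/(K·L)²:  L = (1/K)·√(π²EI/P_cr) = (1/2)·√(π²×1.50×10^11×3.297×10^-7/6.963×10^5)
L = 0.419 m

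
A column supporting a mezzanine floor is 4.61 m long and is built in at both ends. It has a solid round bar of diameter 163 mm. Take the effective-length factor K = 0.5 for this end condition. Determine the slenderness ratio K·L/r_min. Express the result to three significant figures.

I = πd⁴/64 = π×163⁴/64 = 3.465×10^7 mm⁴
A = 2.087×10^4 mm²;  r_min = √(I/A) = √(3.465×10^7/2.087×10^4) = 40.75 mm
L_e = K·L = 0.5 × 4.61 m = 2.305 m = 2305.0 mm
λ = L_e / r_min = 2305.0 / 40.75 = 56.6

λ ≈ 56.6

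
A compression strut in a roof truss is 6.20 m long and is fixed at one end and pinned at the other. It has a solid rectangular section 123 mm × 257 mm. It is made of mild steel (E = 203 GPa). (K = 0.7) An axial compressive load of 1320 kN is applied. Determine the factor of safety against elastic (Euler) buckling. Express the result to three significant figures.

Buckling occurs about the weak axis: I_min = h·b³/12 with b = 123 mm (the shorter side).
I_min = 257×123³/12 = 3.985×10^7 mm⁴
I = 3.985×10^7 mm⁴ = 3.985×10^-5 m⁴
Effective length L_e = K·L = 0.7 × 6.20 = 4.340 m
P_cr = π²EI / L_e² = π² × 203×10⁹ × 3.985×10^-5 / 4.340² = 4.239×10^6 N
Factor of safety n = P_cr / P = 4239.2 / 1320 = 3.21

n ≈ 3.21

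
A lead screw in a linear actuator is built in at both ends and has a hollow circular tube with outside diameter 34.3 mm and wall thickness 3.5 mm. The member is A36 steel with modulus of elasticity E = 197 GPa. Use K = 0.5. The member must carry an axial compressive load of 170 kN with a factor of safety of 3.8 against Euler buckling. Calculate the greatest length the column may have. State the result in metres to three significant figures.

Inner diameter d_i = 34.3 − 2×3.5 = 27.30 mm
I = π(d_o⁴ − d_i⁴)/64 = π(34.3⁴ − 27.30⁴)/64 = 4.068×10^4 mm⁴
I = 4.068×10^-8 m⁴
Required critical load P_cr = n·P = 3.8 × 170 = 646.0 kN = 6.460×10^5 N
From P_cr = π²EI/(K·L)²:  L = (1/K)·√(π²EI/P_cr) = (1/0.5)·√(π²×1.97×10^11×4.068×10^-8/6.460×10^5)
L = 0.700 m

L_max ≈ 0.700 m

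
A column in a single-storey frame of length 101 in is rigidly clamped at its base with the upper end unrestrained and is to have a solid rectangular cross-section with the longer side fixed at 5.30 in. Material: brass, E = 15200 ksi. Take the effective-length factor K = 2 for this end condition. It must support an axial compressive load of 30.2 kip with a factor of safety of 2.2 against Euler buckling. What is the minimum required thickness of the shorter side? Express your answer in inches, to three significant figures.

Required P_cr = n·P = 2.2 × 30.2 = 66.44 kip
L_e = K·L = 2 × 101 = 202.0 in
Required I = P_cr·L_e²/(π²E) = 6.644×10^4 × 202.0² / (π² × 1.52×10^7) = 18.07 in⁴
Rectangle, weak axis: I_min = h·b³/12 with h = 5.30 in fixed  ⇒  b = (12I/h)^(1/3) = 3.45 in

b ≈ 3.45 in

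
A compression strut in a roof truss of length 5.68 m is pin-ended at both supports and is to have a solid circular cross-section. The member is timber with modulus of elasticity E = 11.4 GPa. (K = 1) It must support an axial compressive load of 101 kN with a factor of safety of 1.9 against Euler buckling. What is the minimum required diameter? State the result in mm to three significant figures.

Required P_cr = n·P = 1.9 × 101 = 191.9 kN
L_e = K·L = 1 × 5.68 = 5.680 m
Required I = P_cr·L_e²/(π²E) = 1.919×10^5 × 5.680² / (π² × 1.14×10^10) = 5.503×10^-5 m⁴
I_req = 5.503×10^7 mm⁴
Solid circle: I = πd⁴/64  ⇒  d = (64I/π)^(1/4) = (64×5.503×10^7/π)^(1/4) = 183 mm

d ≈ 183 mm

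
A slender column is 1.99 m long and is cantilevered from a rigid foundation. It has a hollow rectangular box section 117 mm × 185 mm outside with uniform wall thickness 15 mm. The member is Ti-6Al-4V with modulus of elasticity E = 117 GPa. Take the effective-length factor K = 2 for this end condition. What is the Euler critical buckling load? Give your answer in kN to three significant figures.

Inner dimensions: h_i = 185 − 2×15 = 155.0 mm, b_i = 117 − 2×15 = 87.00 mm
Weak-axis I_min = (h_o·b_o³ − h_i·b_i³)/12 with b_o = 117, b_i = 87.00 mm (shorter outer/inner sides).
I_min = (185×117³ − 155.0×87.00³)/12 = 1.619×10^7 mm⁴
I = 1.619×10^7 mm⁴ = 1.619×10^-5 m⁴
Effective length L_e = K·L = 2 × 1.99 = 3.980 m
P_cr = π²EI / L_e² = π² × 117×10⁹ × 1.619×10^-5 / 3.980² = 1.180×10^6 N

P_cr ≈ 1180 kN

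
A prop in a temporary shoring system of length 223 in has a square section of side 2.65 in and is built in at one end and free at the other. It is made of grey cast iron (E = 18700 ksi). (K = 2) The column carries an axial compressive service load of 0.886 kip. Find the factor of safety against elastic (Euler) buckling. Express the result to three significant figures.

I = a⁴/12 = 2.65⁴/12 = 4.110 in⁴
Effective length L_e = K·L = 2 × 223 = 446.0 in
P_cr = π²EI / L_e² = π² × 18700×10³ × 4.110 / 446.0² = 3.813×10^3 lb
Factor of safety n = P_cr / P = 3.8131 / 0.886 = 4.30

n ≈ 4.30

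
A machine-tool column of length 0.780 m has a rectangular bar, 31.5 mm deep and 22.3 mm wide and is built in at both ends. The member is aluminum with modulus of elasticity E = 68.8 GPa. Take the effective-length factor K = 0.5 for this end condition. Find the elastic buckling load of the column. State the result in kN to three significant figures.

P_cr ≈ 130 kN

Buckling occurs about the weak axis: I_min = h·b³/12 with b = 22.3 mm (the shorter side).
I_min = 31.5×22.3³/12 = 2.911×10^4 mm⁴
I = 2.911×10^4 mm⁴ = 2.911×10^-8 m⁴
Effective length L_e = K·L = 0.5 × 0.780 = 0.3900 m
P_cr = π²EI / L_e² = π² × 68.8×10⁹ × 2.911×10^-8 / 0.3900² = 1.300×10^5 N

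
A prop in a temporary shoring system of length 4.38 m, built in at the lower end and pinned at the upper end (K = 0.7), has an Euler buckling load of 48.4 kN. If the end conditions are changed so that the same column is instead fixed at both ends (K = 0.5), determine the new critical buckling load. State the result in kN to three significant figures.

P_cr ≈ 94.9 kN

P_cr ∝ 1/K², so P_cr,new = P_cr,old × (K_old/K_new)² = 48.4 × (0.7/0.5)²
= 48.4 × 1.960 = 94.9 kN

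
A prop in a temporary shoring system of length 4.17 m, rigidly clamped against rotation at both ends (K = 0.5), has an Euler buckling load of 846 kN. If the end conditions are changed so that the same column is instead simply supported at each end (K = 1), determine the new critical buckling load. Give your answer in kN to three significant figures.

P_cr ∝ 1/K², so P_cr,new = P_cr,old × (K_old/K_new)² = 846 × (0.5/1)²
= 846 × 0.2500 = 212 kN

P_cr ≈ 212 kN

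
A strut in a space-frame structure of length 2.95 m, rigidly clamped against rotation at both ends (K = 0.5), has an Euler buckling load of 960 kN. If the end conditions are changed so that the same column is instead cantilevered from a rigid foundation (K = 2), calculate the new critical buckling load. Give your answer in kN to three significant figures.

P_cr ∝ 1/K², so P_cr,new = P_cr,old × (K_old/K_new)² = 960 × (0.5/2)²
= 960 × 0.06250 = 60.0 kN

P_cr ≈ 60.0 kN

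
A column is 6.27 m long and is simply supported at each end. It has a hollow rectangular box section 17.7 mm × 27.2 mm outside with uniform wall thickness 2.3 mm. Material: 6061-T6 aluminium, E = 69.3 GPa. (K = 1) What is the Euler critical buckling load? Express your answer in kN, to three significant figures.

Inner dimensions: h_i = 27.2 − 2×2.3 = 22.60 mm, b_i = 17.7 − 2×2.3 = 13.10 mm
Weak-axis I_min = (h_o·b_o³ − h_i·b_i³)/12 with b_o = 17.7, b_i = 13.10 mm (shorter outer/inner sides).
I_min = (27.2×17.7³ − 22.60×13.10³)/12 = 8.335×10^3 mm⁴
I = 8.335×10^3 mm⁴ = 8.335×10^-9 m⁴
Effective length L_e = K·L = 1 × 6.27 = 6.270 m
P_cr = π²EI / L_e² = π² × 69.3×10⁹ × 8.335×10^-9 / 6.270² = 145.0 N

P_cr ≈ 0.145 kN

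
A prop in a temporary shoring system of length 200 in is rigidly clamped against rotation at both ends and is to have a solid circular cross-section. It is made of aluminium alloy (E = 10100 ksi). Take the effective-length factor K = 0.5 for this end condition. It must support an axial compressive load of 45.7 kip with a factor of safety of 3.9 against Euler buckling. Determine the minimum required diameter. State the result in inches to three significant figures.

Required P_cr = n·P = 3.9 × 45.7 = 178.2 kip
L_e = K·L = 0.5 × 200 = 100.0 in
Required I = P_cr·L_e²/(π²E) = 1.782×10^5 × 100.0² / (π² × 1.01×10^7) = 17.88 in⁴
Solid circle: I = πd⁴/64  ⇒  d = (64I/π)^(1/4) = (64×17.88/π)^(1/4) = 4.37 in

d ≈ 4.37 in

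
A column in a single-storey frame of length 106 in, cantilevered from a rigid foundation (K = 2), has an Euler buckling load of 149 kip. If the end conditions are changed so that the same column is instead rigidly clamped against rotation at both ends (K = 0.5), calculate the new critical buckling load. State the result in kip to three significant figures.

P_cr ∝ 1/K², so P_cr,new = P_cr,old × (K_old/K_new)² = 149 × (2/0.5)²
= 149 × 16.00 = 2380 kip

P_cr ≈ 2380 kip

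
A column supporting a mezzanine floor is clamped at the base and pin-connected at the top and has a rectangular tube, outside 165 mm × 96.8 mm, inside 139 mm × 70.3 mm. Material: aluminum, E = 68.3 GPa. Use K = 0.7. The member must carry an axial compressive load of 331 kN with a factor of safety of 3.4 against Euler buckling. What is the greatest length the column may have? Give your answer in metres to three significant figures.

Weak-axis I_min = (h_o·b_o³ − h_i·b_i³)/12 with b_o = 96.8, b_i = 70.30 mm (shorter outer/inner sides).
I_min = (165×96.8³ − 139.0×70.30³)/12 = 8.447×10^6 mm⁴
I = 8.447×10^-6 m⁴
Required critical load P_cr = n·P = 3.4 × 331 = 1125 kN = 1.125×10^6 N
From P_cr = π²EI/(K·L)²:  L = (1/K)·√(π²EI/P_cr) = (1/0.7)·√(π²×6.83×10^10×8.447×10^-6/1.125×10^6)
L = 3.21 m

L_max ≈ 3.21 m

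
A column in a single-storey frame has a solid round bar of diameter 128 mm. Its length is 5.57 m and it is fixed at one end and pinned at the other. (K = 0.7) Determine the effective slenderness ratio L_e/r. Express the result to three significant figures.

λ ≈ 122

For a solid circle r = d/4 = 128/4 = 32.00 mm
L_e = K·L = 0.7 × 5.57 m = 3.899 m = 3899.0 mm
λ = L_e / r_min = 3899.0 / 32.00 = 122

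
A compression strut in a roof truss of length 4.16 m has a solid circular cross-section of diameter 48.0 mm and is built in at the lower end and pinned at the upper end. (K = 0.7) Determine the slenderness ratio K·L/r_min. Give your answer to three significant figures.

For a solid circle r = d/4 = 48.0/4 = 12.00 mm
L_e = K·L = 0.7 × 4.16 m = 2.912 m = 2912.0 mm
λ = L_e / r_min = 2912.0 / 12.00 = 243

λ ≈ 243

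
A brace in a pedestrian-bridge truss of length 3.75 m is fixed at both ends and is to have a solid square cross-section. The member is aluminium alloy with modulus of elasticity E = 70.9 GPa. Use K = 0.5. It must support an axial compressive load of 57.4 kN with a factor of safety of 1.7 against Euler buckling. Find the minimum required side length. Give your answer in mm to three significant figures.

a ≈ 49.2 mm

Required P_cr = n·P = 1.7 × 57.4 = 97.58 kN
L_e = K·L = 0.5 × 3.75 = 1.875 m
Required I = P_cr·L_e²/(π²E) = 9.758×10^4 × 1.875² / (π² × 7.09×10^10) = 4.902×10^-7 m⁴
I_req = 4.902×10^5 mm⁴
Solid square: I = a⁴/12  ⇒  a = (12I)^(1/4) = (12×4.902×10^5)^(1/4) = 49.2 mm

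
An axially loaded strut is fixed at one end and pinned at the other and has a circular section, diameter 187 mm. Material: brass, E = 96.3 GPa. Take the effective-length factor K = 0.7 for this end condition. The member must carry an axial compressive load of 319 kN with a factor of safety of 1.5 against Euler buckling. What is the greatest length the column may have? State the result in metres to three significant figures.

L_max ≈ 15.6 m

I = πd⁴/64 = π×187⁴/64 = 6.003×10^7 mm⁴
I = 6.003×10^-5 m⁴
Required critical load P_cr = n·P = 1.5 × 319 = 478.5 kN = 4.785×10^5 N
From P_cr = π²EI/(K·L)²:  L = (1/K)·√(π²EI/P_cr) = (1/0.7)·√(π²×9.63×10^10×6.003×10^-5/4.785×10^5)
L = 15.6 m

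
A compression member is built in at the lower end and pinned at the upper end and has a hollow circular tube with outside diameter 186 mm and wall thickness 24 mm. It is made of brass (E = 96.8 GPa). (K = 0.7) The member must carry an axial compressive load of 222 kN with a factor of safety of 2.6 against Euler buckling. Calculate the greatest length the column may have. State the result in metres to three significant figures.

Inner diameter d_i = 186 − 2×24 = 138.0 mm
I = π(d_o⁴ − d_i⁴)/64 = π(186⁴ − 138.0⁴)/64 = 4.095×10^7 mm⁴
I = 4.095×10^-5 m⁴
Required critical load P_cr = n·P = 2.6 × 222 = 577.2 kN = 5.772×10^5 N
From P_cr = π²EI/(K·L)²:  L = (1/K)·√(π²EI/P_cr) = (1/0.7)·√(π²×9.68×10^10×4.095×10^-5/5.772×10^5)
L = 11.8 m

L_max ≈ 11.8 m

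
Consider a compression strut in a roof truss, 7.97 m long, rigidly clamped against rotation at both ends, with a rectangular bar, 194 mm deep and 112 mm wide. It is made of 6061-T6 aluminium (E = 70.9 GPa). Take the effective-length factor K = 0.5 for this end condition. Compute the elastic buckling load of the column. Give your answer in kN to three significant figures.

P_cr ≈ 1000 kN

Buckling occurs about the weak axis: I_min = h·b³/12 with b = 112 mm (the shorter side).
I_min = 194×112³/12 = 2.271×10^7 mm⁴
I = 2.271×10^7 mm⁴ = 2.271×10^-5 m⁴
Effective length L_e = K·L = 0.5 × 7.97 = 3.985 m
P_cr = π²EI / L_e² = π² × 70.9×10⁹ × 2.271×10^-5 / 3.985² = 1.001×10^6 N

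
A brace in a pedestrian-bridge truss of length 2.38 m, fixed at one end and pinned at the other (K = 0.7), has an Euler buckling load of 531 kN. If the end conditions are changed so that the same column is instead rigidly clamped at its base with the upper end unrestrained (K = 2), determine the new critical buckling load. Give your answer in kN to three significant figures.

P_cr ≈ 65.0 kN

P_cr ∝ 1/K², so P_cr,new = P_cr,old × (K_old/K_new)² = 531 × (0.7/2)²
= 531 × 0.1225 = 65.0 kN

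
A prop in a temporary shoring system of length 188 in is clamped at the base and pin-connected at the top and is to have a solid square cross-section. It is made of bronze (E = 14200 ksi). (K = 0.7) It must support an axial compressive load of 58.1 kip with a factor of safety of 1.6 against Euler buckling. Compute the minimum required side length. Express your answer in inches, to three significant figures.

Required P_cr = n·P = 1.6 × 58.1 = 92.96 kip
L_e = K·L = 0.7 × 188 = 131.6 in
Required I = P_cr·L_e²/(π²E) = 9.296×10^4 × 131.6² / (π² × 1.42×10^7) = 11.49 in⁴
Solid square: I = a⁴/12  ⇒  a = (12I)^(1/4) = (12×11.49)^(1/4) = 3.43 in

a ≈ 3.43 in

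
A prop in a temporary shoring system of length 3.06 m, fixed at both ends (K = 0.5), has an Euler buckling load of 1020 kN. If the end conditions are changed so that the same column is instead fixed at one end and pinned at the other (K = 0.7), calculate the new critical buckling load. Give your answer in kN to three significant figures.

P_cr ≈ 520 kN

P_cr ∝ 1/K², so P_cr,new = P_cr,old × (K_old/K_new)² = 1020 × (0.5/0.7)²
= 1020 × 0.5102 = 520 kN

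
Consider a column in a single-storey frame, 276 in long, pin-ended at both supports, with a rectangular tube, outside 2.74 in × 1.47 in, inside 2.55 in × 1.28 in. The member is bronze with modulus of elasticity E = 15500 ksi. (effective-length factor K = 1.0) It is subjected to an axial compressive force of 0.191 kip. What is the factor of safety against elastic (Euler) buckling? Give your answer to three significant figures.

Weak-axis I_min = (h_o·b_o³ − h_i·b_i³)/12 with b_o = 1.47, b_i = 1.280 in (shorter outer/inner sides).
I_min = (2.74×1.47³ − 2.550×1.280³)/12 = 0.2797 in⁴
Effective length L_e = K·L = 1 × 276 = 276.0 in
P_cr = π²EI / L_e² = π² × 15500×10³ × 0.2797 / 276.0² = 561.6 lb
Factor of safety n = P_cr / P = 0.56162 / 0.191 = 2.94

n ≈ 2.94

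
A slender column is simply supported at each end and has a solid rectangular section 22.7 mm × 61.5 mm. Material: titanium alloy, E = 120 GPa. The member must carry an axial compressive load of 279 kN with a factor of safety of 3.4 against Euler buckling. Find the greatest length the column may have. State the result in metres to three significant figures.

Buckling occurs about the weak axis: I_min = h·b³/12 with b = 22.7 mm (the shorter side).
I_min = 61.5×22.7³/12 = 5.995×10^4 mm⁴
I = 5.995×10^-8 m⁴
Required critical load P_cr = n·P = 3.4 × 279 = 948.6 kN = 9.486×10^5 N
From P_cr = π²EI/(K·L)²:  L = (1/K)·√(π²EI/P_cr) = (1/1)·√(π²×1.20×10^11×5.995×10^-8/9.486×10^5)
L = 0.274 m

L_max ≈ 0.274 m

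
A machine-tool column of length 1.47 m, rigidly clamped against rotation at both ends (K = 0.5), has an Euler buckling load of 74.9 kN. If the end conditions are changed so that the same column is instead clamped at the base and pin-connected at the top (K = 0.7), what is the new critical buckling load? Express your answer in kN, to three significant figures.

P_cr ∝ 1/K², so P_cr,new = P_cr,old × (K_old/K_new)² = 74.9 × (0.5/0.7)²
= 74.9 × 0.5102 = 38.2 kN

P_cr ≈ 38.2 kN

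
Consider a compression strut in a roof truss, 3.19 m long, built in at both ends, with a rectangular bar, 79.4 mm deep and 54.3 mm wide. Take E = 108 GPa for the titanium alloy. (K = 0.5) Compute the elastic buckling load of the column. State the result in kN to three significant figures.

Buckling occurs about the weak axis: I_min = h·b³/12 with b = 54.3 mm (the shorter side).
I_min = 79.4×54.3³/12 = 1.059×10^6 mm⁴
I = 1.059×10^6 mm⁴ = 1.059×10^-6 m⁴
Effective length L_e = K·L = 0.5 × 3.19 = 1.595 m
P_cr = π²EI / L_e² = π² × 108×10⁹ × 1.059×10^-6 / 1.595² = 4.439×10^5 N

P_cr ≈ 444 kN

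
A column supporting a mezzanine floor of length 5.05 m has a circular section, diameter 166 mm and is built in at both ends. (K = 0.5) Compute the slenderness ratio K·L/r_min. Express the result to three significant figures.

λ ≈ 60.8

For a solid circle r = d/4 = 166/4 = 41.50 mm
L_e = K·L = 0.5 × 5.05 m = 2.525 m = 2525.0 mm
λ = L_e / r_min = 2525.0 / 41.50 = 60.8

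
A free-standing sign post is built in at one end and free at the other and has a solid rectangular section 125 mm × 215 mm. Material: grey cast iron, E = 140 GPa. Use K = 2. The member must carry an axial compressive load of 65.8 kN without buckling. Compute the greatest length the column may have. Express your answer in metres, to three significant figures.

Buckling occurs about the weak axis: I_min = h·b³/12 with b = 125 mm (the shorter side).
I_min = 215×125³/12 = 3.499×10^7 mm⁴
I = 3.499×10^-5 m⁴
At the buckling limit P_cr = P = 6.580×10^4 N
From P_cr = π²EI/(K·L)²:  L = (1/K)·√(π²EI/P_cr) = (1/2)·√(π²×1.40×10^11×3.499×10^-5/6.580×10^4)
L = 13.6 m

L_max ≈ 13.6 m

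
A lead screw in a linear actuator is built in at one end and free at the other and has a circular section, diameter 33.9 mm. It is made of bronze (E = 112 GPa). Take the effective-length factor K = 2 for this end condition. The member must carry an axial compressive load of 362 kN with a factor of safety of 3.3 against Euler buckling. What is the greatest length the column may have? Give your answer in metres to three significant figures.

I = πd⁴/64 = π×33.9⁴/64 = 6.483×10^4 mm⁴
I = 6.483×10^-8 m⁴
Required critical load P_cr = n·P = 3.3 × 362 = 1195 kN = 1.195×10^6 N
From P_cr = π²EI/(K·L)²:  L = (1/K)·√(π²EI/P_cr) = (1/2)·√(π²×1.12×10^11×6.483×10^-8/1.195×10^6)
L = 0.122 m

L_max ≈ 0.122 m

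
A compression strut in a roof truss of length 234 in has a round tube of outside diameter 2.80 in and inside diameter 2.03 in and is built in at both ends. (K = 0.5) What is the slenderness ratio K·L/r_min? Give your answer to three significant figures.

d_o = 2.80 in, d_i = 2.03 in
I = π(d_o⁴ − d_i⁴)/64 = π(2.80⁴ − 2.030⁴)/64 = 2.184 in⁴
A = 2.921 in²;  r_min = √(I/A) = √(2.184/2.921) = 0.8646 in
L_e = K·L = 0.5 × 234 = 117.0 in
λ = L_e / r_min = 117.00 / 0.8646 = 135

λ ≈ 135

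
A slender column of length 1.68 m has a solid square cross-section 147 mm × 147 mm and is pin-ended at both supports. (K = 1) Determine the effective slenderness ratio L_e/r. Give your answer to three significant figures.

λ ≈ 39.6

I = a⁴/12 = 147⁴/12 = 3.891×10^7 mm⁴
A = 2.161×10^4 mm²;  r_min = √(I/A) = √(3.891×10^7/2.161×10^4) = 42.44 mm
L_e = K·L = 1 × 1.68 m = 1.680 m = 1680.0 mm
λ = L_e / r_min = 1680.0 / 42.44 = 39.6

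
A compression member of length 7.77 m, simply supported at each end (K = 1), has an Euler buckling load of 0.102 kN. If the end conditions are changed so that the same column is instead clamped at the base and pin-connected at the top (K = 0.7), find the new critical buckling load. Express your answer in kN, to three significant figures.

P_cr ∝ 1/K², so P_cr,new = P_cr,old × (K_old/K_new)² = 0.102 × (1/0.7)²
= 0.102 × 2.041 = 0.208 kN

P_cr ≈ 0.208 kN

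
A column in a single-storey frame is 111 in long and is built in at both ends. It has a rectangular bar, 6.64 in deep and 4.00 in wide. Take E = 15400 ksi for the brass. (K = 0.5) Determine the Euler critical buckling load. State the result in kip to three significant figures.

P_cr ≈ 1750 kip

Buckling occurs about the weak axis: I_min = h·b³/12 with b = 4.00 in (the shorter side).
I_min = 6.64×4.00³/12 = 35.41 in⁴
Effective length L_e = K·L = 0.5 × 111 = 55.50 in
P_cr = π²EI / L_e² = π² × 15400×10³ × 35.41 / 55.50² = 1.747×10^6 lb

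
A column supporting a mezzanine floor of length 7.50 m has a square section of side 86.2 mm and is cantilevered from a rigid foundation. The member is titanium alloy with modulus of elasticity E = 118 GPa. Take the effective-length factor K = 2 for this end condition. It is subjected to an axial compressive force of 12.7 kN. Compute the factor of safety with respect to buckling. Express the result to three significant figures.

n ≈ 1.88

I = a⁴/12 = 86.2⁴/12 = 4.601×10^6 mm⁴
I = 4.601×10^6 mm⁴ = 4.601×10^-6 m⁴
Effective length L_e = K·L = 2 × 7.50 = 15.00 m
P_cr = π²EI / L_e² = π² × 118×10⁹ × 4.601×10^-6 / 15.00² = 2.381×10^4 N
Factor of safety n = P_cr / P = 23.815 / 12.7 = 1.88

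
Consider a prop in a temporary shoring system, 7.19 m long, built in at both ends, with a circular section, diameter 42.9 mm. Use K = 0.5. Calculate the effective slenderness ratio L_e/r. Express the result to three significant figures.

For a solid circle r = d/4 = 42.9/4 = 10.72 mm
L_e = K·L = 0.5 × 7.19 m = 3.595 m = 3595.0 mm
λ = L_e / r_min = 3595.0 / 10.72 = 335

λ ≈ 335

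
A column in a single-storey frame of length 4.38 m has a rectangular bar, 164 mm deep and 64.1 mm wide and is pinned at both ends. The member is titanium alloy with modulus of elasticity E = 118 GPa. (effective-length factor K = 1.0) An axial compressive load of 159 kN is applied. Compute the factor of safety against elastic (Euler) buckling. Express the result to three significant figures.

n ≈ 1.37

Buckling occurs about the weak axis: I_min = h·b³/12 with b = 64.1 mm (the shorter side).
I_min = 164×64.1³/12 = 3.599×10^6 mm⁴
I = 3.599×10^6 mm⁴ = 3.599×10^-6 m⁴
Effective length L_e = K·L = 1 × 4.38 = 4.380 m
P_cr = π²EI / L_e² = π² × 118×10⁹ × 3.599×10^-6 / 4.380² = 2.185×10^5 N
Factor of safety n = P_cr / P = 218.51 / 159 = 1.37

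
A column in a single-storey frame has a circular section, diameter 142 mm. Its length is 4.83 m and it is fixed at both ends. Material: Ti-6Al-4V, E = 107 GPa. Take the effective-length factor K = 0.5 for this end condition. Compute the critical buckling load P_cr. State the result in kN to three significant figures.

I = πd⁴/64 = π×142⁴/64 = 1.996×10^7 mm⁴
I = 1.996×10^7 mm⁴ = 1.996×10^-5 m⁴
Effective length L_e = K·L = 0.5 × 4.83 = 2.415 m
P_cr = π²EI / L_e² = π² × 107×10⁹ × 1.996×10^-5 / 2.415² = 3.614×10^6 N

P_cr ≈ 3610 kN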